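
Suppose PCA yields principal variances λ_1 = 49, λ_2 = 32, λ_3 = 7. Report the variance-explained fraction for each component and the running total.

Step 1 — total variance = trace(Sigma) = Σ λ_i = 49 + 32 + 7 = 88.

Step 2 — fraction explained by component i = λ_i / Σ λ:
  PC1: 49/88 = 0.5568
  PC2: 32/88 = 0.3636
  PC3: 7/88 = 0.0795

Step 3 — cumulative fraction after k components = (λ_1 + ... + λ_k) / Σ λ:
  k = 1: 49/88 = 0.5568
  k = 2: (49 + 32)/88 = 81/88 = 0.9205
  k = 3: (49 + 32 + 7)/88 = 88/88 = 1

Summary (fraction, with percent):

explained: PC1 0.5568 (55.68%), PC2 0.3636 (36.36%), PC3 0.0795 (7.95%);  cumulative: 0.5568, 0.9205, 1


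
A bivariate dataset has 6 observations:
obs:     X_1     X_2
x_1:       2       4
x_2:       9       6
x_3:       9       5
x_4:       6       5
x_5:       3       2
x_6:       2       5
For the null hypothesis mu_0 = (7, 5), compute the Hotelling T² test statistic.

Step 1 — sample mean vector:
  mean(X_1) = (2 + 9 + 9 + 6 + 3 + 2) / 6 = 31/6 = 5.1667
  mean(X_2) = (4 + 6 + 5 + 5 + 2 + 5) / 6 = 27/6 = 4.5
  x̄ = (5.1667, 4.5),  deviation x̄ - mu_0 = (5.1667, 4.5) - (7, 5) = (-1.8333, -0.5).

Step 2 — sample covariance matrix, S[i,j] = (1/(n-1)) · Σ_k (x_{k,i} - mean_i) · (x_{k,j} - mean_j), divisor n-1 = 5:
  S[X_1,X_1] = ((-3.1667)·(-3.1667) + (3.8333)·(3.8333) + (3.8333)·(3.8333) + (0.8333)·(0.8333) + (-2.1667)·(-2.1667) + (-3.1667)·(-3.1667)) / 5 = 54.8333/5 = 10.9667
  S[X_1,X_2] = ((-3.1667)·(-0.5) + (3.8333)·(1.5) + (3.8333)·(0.5) + (0.8333)·(0.5) + (-2.1667)·(-2.5) + (-3.1667)·(0.5)) / 5 = 13.5/5 = 2.7
  S[X_2,X_2] = ((-0.5)·(-0.5) + (1.5)·(1.5) + (0.5)·(0.5) + (0.5)·(0.5) + (-2.5)·(-2.5) + (0.5)·(0.5)) / 5 = 9.5/5 = 1.9
  S = [[10.9667, 2.7],
 [2.7, 1.9]].

Step 3 — invert S. det(S) = 10.9667·1.9 - (2.7)² = 13.5467.
  S^{-1} = (1/det) · [[d, -b], [-b, a]] = [[0.1403, -0.1993],
 [-0.1993, 0.8095]].

Step 4 — quadratic form (x̄ - mu_0)^T · S^{-1} · (x̄ - mu_0):
  S^{-1} · (x̄ - mu_0) = (-0.1575, -0.0394),
  (x̄ - mu_0)^T · [...] = (-1.8333)·(-0.1575) + (-0.5)·(-0.0394) = 0.3084.

Step 5 — scale by n: T² = 6 · 0.3084 = 1.8504.

T² ≈ 1.8504


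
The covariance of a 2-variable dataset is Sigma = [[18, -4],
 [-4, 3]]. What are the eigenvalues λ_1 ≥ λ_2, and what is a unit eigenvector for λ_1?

Step 1 — characteristic polynomial of 2×2 Sigma:
  det(Sigma - λI) = λ² - trace · λ + det = 0.
  trace = 18 + 3 = 21, det = 18·3 - (-4)² = 38.
Step 2 — discriminant:
  Δ = trace² - 4·det = 441 - 152 = 289.
Step 3 — eigenvalues:
  λ = (trace ± √Δ)/2 = (21 ± 17)/2,
  λ_1 = 19,  λ_2 = 2.

Step 4 — unit eigenvector for λ_1: solve (Sigma - λ_1 I)v = 0. First row:
  (18 - 19)·v_x + (-4)·v_y = 0, i.e. (-1)·v_x + (-4)·v_y = 0,
  so v ∝ (b, λ_1 - a) = (-4, 1); multiply by -1 so the first entry is positive: u = (4, -1).
  ||u|| = √((4)² + (-1)²) = √(17) ≈ 4.1231,
  v_1 = u/||u|| ≈ (0.9701, -0.2425) (||v_1|| = 1).

λ_1 = 19,  λ_2 = 2;  v_1 ≈ (0.9701, -0.2425)


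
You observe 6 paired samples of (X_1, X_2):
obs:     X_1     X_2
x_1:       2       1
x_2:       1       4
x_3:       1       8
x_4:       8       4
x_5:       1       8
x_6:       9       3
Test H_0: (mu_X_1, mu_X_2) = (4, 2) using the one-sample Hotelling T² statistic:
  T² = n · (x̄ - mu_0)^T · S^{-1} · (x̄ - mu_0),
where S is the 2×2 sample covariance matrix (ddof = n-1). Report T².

Step 1 — sample mean vector:
  mean(X_1) = (2 + 1 + 1 + 8 + 1 + 9) / 6 = 22/6 = 3.6667
  mean(X_2) = (1 + 4 + 8 + 4 + 8 + 3) / 6 = 28/6 = 4.6667
  x̄ = (3.6667, 4.6667),  deviation x̄ - mu_0 = (3.6667, 4.6667) - (4, 2) = (-0.3333, 2.6667).

Step 2 — sample covariance matrix, S[i,j] = (1/(n-1)) · Σ_k (x_{k,i} - mean_i) · (x_{k,j} - mean_j), divisor n-1 = 5:
  S[X_1,X_1] = ((-1.6667)·(-1.6667) + (-2.6667)·(-2.6667) + (-2.6667)·(-2.6667) + (4.3333)·(4.3333) + (-2.6667)·(-2.6667) + (5.3333)·(5.3333)) / 5 = 71.3333/5 = 14.2667
  S[X_1,X_2] = ((-1.6667)·(-3.6667) + (-2.6667)·(-0.6667) + (-2.6667)·(3.3333) + (4.3333)·(-0.6667) + (-2.6667)·(3.3333) + (5.3333)·(-1.6667)) / 5 = -21.6667/5 = -4.3333
  S[X_2,X_2] = ((-3.6667)·(-3.6667) + (-0.6667)·(-0.6667) + (3.3333)·(3.3333) + (-0.6667)·(-0.6667) + (3.3333)·(3.3333) + (-1.6667)·(-1.6667)) / 5 = 39.3333/5 = 7.8667
  S = [[14.2667, -4.3333],
 [-4.3333, 7.8667]].

Step 3 — invert S. det(S) = 14.2667·7.8667 - (-4.3333)² = 93.4533.
  S^{-1} = (1/det) · [[d, -b], [-b, a]] = [[0.0842, 0.0464],
 [0.0464, 0.1527]].

Step 4 — quadratic form (x̄ - mu_0)^T · S^{-1} · (x̄ - mu_0):
  S^{-1} · (x̄ - mu_0) = (0.0956, 0.3916),
  (x̄ - mu_0)^T · [...] = (-0.3333)·(0.0956) + (2.6667)·(0.3916) = 1.0125.

Step 5 — scale by n: T² = 6 · 1.0125 = 6.075.

T² ≈ 6.075


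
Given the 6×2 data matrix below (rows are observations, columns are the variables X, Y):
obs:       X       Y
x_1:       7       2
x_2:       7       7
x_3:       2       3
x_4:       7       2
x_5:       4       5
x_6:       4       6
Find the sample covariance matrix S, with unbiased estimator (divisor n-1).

Step 1 — column means:
  mean(X) = (7 + 7 + 2 + 7 + 4 + 4) / 6 = 31/6 = 5.1667
  mean(Y) = (2 + 7 + 3 + 2 + 5 + 6) / 6 = 25/6 = 4.1667

Step 2 — sample covariance S[i,j] = (1/(n-1)) · Σ_k (x_{k,i} - mean_i) · (x_{k,j} - mean_j), with n-1 = 5.
  S[X,X] = ((1.8333)·(1.8333) + (1.8333)·(1.8333) + (-3.1667)·(-3.1667) + (1.8333)·(1.8333) + (-1.1667)·(-1.1667) + (-1.1667)·(-1.1667)) / 5 = 22.8333/5 = 4.5667
  S[X,Y] = ((1.8333)·(-2.1667) + (1.8333)·(2.8333) + (-3.1667)·(-1.1667) + (1.8333)·(-2.1667) + (-1.1667)·(0.8333) + (-1.1667)·(1.8333)) / 5 = -2.1667/5 = -0.4333
  S[Y,Y] = ((-2.1667)·(-2.1667) + (2.8333)·(2.8333) + (-1.1667)·(-1.1667) + (-2.1667)·(-2.1667) + (0.8333)·(0.8333) + (1.8333)·(1.8333)) / 5 = 22.8333/5 = 4.5667

S is symmetric (S[j,i] = S[i,j]). Assembling:

S = [[4.5667, -0.4333],
 [-0.4333, 4.5667]]


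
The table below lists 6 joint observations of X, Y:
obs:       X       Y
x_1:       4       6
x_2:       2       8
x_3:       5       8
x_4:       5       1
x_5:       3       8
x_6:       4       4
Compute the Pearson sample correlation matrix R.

Step 1 — column means:
  mean(X) = (4 + 2 + 5 + 5 + 3 + 4) / 6 = 23/6 = 3.8333
  mean(Y) = (6 + 8 + 8 + 1 + 8 + 4) / 6 = 35/6 = 5.8333

Step 2 — sample variances and covariances s[i,j] = (1/(n-1)) · Σ_k (x_{k,i} - mean_i) · (x_{k,j} - mean_j), with n-1 = 5:
  s[X,X] = ((0.1667)·(0.1667) + (-1.8333)·(-1.8333) + (1.1667)·(1.1667) + (1.1667)·(1.1667) + (-0.8333)·(-0.8333) + (0.1667)·(0.1667)) / 5 = 6.8333/5 = 1.3667
  s[X,Y] = ((0.1667)·(0.1667) + (-1.8333)·(2.1667) + (1.1667)·(2.1667) + (1.1667)·(-4.8333) + (-0.8333)·(2.1667) + (0.1667)·(-1.8333)) / 5 = -9.1667/5 = -1.8333
  s[Y,Y] = ((0.1667)·(0.1667) + (2.1667)·(2.1667) + (2.1667)·(2.1667) + (-4.8333)·(-4.8333) + (2.1667)·(2.1667) + (-1.8333)·(-1.8333)) / 5 = 40.8333/5 = 8.1667
  Sample standard deviations s_i = √(s[i,i]):
  s(X) = √(1.3667) = 1.169
  s(Y) = √(8.1667) = 2.8577

Step 3 — r_{ij} = s_{ij} / (s_i · s_j):
  r[X,X] = 1 (diagonal).
  r[X,Y] = -1.8333 / (1.169 · 2.8577) = -1.8333 / 3.3408 = -0.5488
  r[Y,Y] = 1 (diagonal).

R is symmetric with unit diagonal. Assembling:

R = [[1, -0.5488],
 [-0.5488, 1]]


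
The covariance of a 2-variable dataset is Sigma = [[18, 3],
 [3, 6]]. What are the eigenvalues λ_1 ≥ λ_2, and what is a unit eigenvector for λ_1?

Step 1 — characteristic polynomial of 2×2 Sigma:
  det(Sigma - λI) = λ² - trace · λ + det = 0.
  trace = 18 + 6 = 24, det = 18·6 - (3)² = 99.
Step 2 — discriminant:
  Δ = trace² - 4·det = 576 - 396 = 180.
Step 3 — eigenvalues:
  λ = (trace ± √Δ)/2 = (24 ± 13.4164)/2,
  λ_1 = 18.7082,  λ_2 = 5.2918.

Step 4 — unit eigenvector for λ_1: solve (Sigma - λ_1 I)v = 0. First row:
  (18 - 18.7082)·v_x + (3)·v_y = 0, i.e. (-0.7082)·v_x + (3)·v_y = 0,
  so v ∝ (b, λ_1 - a) = (3, 0.7082) = u.
  ||u|| = √((3)² + (0.7082)²) = √(9.5016) ≈ 3.0825,
  v_1 = u/||u|| ≈ (0.9732, 0.2298) (||v_1|| = 1).

λ_1 = 18.7082,  λ_2 = 5.2918;  v_1 ≈ (0.9732, 0.2298)


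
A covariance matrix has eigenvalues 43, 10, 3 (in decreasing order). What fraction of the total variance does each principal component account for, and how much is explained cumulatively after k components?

Step 1 — total variance = trace(Sigma) = Σ λ_i = 43 + 10 + 3 = 56.

Step 2 — fraction explained by component i = λ_i / Σ λ:
  PC1: 43/56 = 0.7679
  PC2: 10/56 = 0.1786
  PC3: 3/56 = 0.0536

Step 3 — cumulative fraction after k components = (λ_1 + ... + λ_k) / Σ λ:
  k = 1: 43/56 = 0.7679
  k = 2: (43 + 10)/56 = 53/56 = 0.9464
  k = 3: (43 + 10 + 3)/56 = 56/56 = 1

Summary (fraction, with percent):

explained: PC1 0.7679 (76.79%), PC2 0.1786 (17.86%), PC3 0.0536 (5.36%);  cumulative: 0.7679, 0.9464, 1


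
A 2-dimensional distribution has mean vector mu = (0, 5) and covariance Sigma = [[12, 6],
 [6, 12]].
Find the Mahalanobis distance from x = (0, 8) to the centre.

Step 1 — centre the observation: (x - mu) = (0, 3).

Step 2 — invert Sigma. det(Sigma) = 12·12 - (6)² = 108.
  Sigma^{-1} = (1/det) · [[d, -b], [-b, a]] = [[0.1111, -0.0556],
 [-0.0556, 0.1111]].

Step 3 — form the quadratic (x - mu)^T · Sigma^{-1} · (x - mu):
  Sigma^{-1} · (x - mu) = (-0.1667, 0.3333).
  (x - mu)^T · [Sigma^{-1} · (x - mu)] = (0)·(-0.1667) + (3)·(0.3333) = 1.

Step 4 — take square root: d = √(1) ≈ 1.

d(x, mu) = √(1) ≈ 1


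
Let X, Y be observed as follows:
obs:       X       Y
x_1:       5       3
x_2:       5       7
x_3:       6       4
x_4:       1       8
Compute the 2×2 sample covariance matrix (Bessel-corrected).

Step 1 — column means:
  mean(X) = (5 + 5 + 6 + 1) / 4 = 17/4 = 4.25
  mean(Y) = (3 + 7 + 4 + 8) / 4 = 22/4 = 5.5

Step 2 — sample covariance S[i,j] = (1/(n-1)) · Σ_k (x_{k,i} - mean_i) · (x_{k,j} - mean_j), with n-1 = 3.
  S[X,X] = ((0.75)·(0.75) + (0.75)·(0.75) + (1.75)·(1.75) + (-3.25)·(-3.25)) / 3 = 14.75/3 = 4.9167
  S[X,Y] = ((0.75)·(-2.5) + (0.75)·(1.5) + (1.75)·(-1.5) + (-3.25)·(2.5)) / 3 = -11.5/3 = -3.8333
  S[Y,Y] = ((-2.5)·(-2.5) + (1.5)·(1.5) + (-1.5)·(-1.5) + (2.5)·(2.5)) / 3 = 17/3 = 5.6667

S is symmetric (S[j,i] = S[i,j]). Assembling:

S = [[4.9167, -3.8333],
 [-3.8333, 5.6667]]


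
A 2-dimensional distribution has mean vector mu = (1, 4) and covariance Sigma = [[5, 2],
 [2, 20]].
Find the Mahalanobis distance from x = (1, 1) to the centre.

Step 1 — centre the observation: (x - mu) = (0, -3).

Step 2 — invert Sigma. det(Sigma) = 5·20 - (2)² = 96.
  Sigma^{-1} = (1/det) · [[d, -b], [-b, a]] = [[0.2083, -0.0208],
 [-0.0208, 0.0521]].

Step 3 — form the quadratic (x - mu)^T · Sigma^{-1} · (x - mu):
  Sigma^{-1} · (x - mu) = (0.0625, -0.1562).
  (x - mu)^T · [Sigma^{-1} · (x - mu)] = (0)·(0.0625) + (-3)·(-0.1562) = 0.4688.

Step 4 — take square root: d = √(0.4688) ≈ 0.6847.

d(x, mu) = √(0.4688) ≈ 0.6847


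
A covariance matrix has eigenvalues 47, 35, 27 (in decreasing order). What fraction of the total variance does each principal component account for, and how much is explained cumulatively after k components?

Step 1 — total variance = trace(Sigma) = Σ λ_i = 47 + 35 + 27 = 109.

Step 2 — fraction explained by component i = λ_i / Σ λ:
  PC1: 47/109 = 0.4312
  PC2: 35/109 = 0.3211
  PC3: 27/109 = 0.2477

Step 3 — cumulative fraction after k components = (λ_1 + ... + λ_k) / Σ λ:
  k = 1: 47/109 = 0.4312
  k = 2: (47 + 35)/109 = 82/109 = 0.7523
  k = 3: (47 + 35 + 27)/109 = 109/109 = 1

Summary (fraction, with percent):

explained: PC1 0.4312 (43.12%), PC2 0.3211 (32.11%), PC3 0.2477 (24.77%);  cumulative: 0.4312, 0.7523, 1


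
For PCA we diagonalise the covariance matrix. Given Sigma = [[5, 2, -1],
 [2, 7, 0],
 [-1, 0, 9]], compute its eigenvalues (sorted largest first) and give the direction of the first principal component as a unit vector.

Step 1 — characteristic polynomial p(λ) = det(λI - Sigma) = λ³ - tr·λ² + c_1·λ - det, where tr = trace, c_1 = sum of the principal 2×2 minors, det = det(Sigma):
  tr = 5 + 7 + 9 = 21,
  c_1 = (5·7 - (2)²) + (5·9 - (-1)²) + (7·9 - (0)²) = 31 + 44 + 63 = 138,
  det = 5·(7·9 - (0)²) - (2)·((2)·9 - (0)·(-1)) + (-1)·((2)·(0) - 7·(-1)) = 5·(63) - (2)·(18) + (-1)·(7) = 272.
  So p(λ) = λ³ - 21λ² + 138λ - 272.
Step 2 — look for an integer root (rational root theorem: any rational root is an integer divisor of 272). Testing λ = 8:
  p(8) = 512 - 1344 + 1104 - 272 = 0  ✓
  Dividing out (λ - 8): p(λ) = (λ - 8)(λ² - 13λ + 34).
Step 3 — remaining eigenvalues from the quadratic λ² - 13λ + 34 = 0:
  Δ = 13² - 4·34 = 169 - 136 = 33,  λ = (13 ± √33)/2 = (13 ± 5.7446)/2 ≈ 9.3723 or 3.6277.
  Sorted: λ_1 = 9.3723,  λ_2 = 8,  λ_3 = 3.6277  (check: sum = 21 = tr ✓).

Step 4 — unit eigenvector for λ_1 ≈ 9.3723: v spans the null space of (Sigma - λ_1 I), whose rows are
  r_1 = (-4.3723, 2, -1),  r_2 = (2, -2.3723, 0),  r_3 = (-1, 0, -0.3723).
  v is orthogonal to every row, so take v ∝ r_1 × r_2 = ((2)·(0) - (-1)·(-2.3723), (-1)·(2) - (-4.3723)·(0), (-4.3723)·(-2.3723) - (2)·(2)) ≈ (-2.3723, -2, 6.3723).
  Rescale (multiply by -1 so the first nonzero entry is positive): u = (2.3723, 2, -6.3723).
  ||u|| = √((2.3723)² + (2)² + (-6.3723)²) = √(50.2337) ≈ 7.0876,  v_1 = u/||u|| ≈ (0.3347, 0.2822, -0.8991) (||v_1|| = 1).

λ_1 = 9.3723,  λ_2 = 8,  λ_3 = 3.6277;  v_1 ≈ (0.3347, 0.2822, -0.8991)


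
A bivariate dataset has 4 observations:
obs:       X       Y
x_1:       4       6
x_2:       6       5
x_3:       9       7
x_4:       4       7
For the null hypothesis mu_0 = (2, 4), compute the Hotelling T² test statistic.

Step 1 — sample mean vector:
  mean(X) = (4 + 6 + 9 + 4) / 4 = 23/4 = 5.75
  mean(Y) = (6 + 5 + 7 + 7) / 4 = 25/4 = 6.25
  x̄ = (5.75, 6.25),  deviation x̄ - mu_0 = (5.75, 6.25) - (2, 4) = (3.75, 2.25).

Step 2 — sample covariance matrix, S[i,j] = (1/(n-1)) · Σ_k (x_{k,i} - mean_i) · (x_{k,j} - mean_j), divisor n-1 = 3:
  S[X,X] = ((-1.75)·(-1.75) + (0.25)·(0.25) + (3.25)·(3.25) + (-1.75)·(-1.75)) / 3 = 16.75/3 = 5.5833
  S[X,Y] = ((-1.75)·(-0.25) + (0.25)·(-1.25) + (3.25)·(0.75) + (-1.75)·(0.75)) / 3 = 1.25/3 = 0.4167
  S[Y,Y] = ((-0.25)·(-0.25) + (-1.25)·(-1.25) + (0.75)·(0.75) + (0.75)·(0.75)) / 3 = 2.75/3 = 0.9167
  S = [[5.5833, 0.4167],
 [0.4167, 0.9167]].

Step 3 — invert S. det(S) = 5.5833·0.9167 - (0.4167)² = 4.9444.
  S^{-1} = (1/det) · [[d, -b], [-b, a]] = [[0.1854, -0.0843],
 [-0.0843, 1.1292]].

Step 4 — quadratic form (x̄ - mu_0)^T · S^{-1} · (x̄ - mu_0):
  S^{-1} · (x̄ - mu_0) = (0.5056, 2.2247),
  (x̄ - mu_0)^T · [...] = (3.75)·(0.5056) + (2.25)·(2.2247) = 6.9017.

Step 5 — scale by n: T² = 4 · 6.9017 = 27.6067.

T² ≈ 27.6067


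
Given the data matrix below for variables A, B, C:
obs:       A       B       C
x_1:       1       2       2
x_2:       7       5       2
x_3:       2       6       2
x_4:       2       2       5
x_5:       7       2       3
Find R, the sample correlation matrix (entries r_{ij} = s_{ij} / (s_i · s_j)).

Step 1 — column means:
  mean(A) = (1 + 7 + 2 + 2 + 7) / 5 = 19/5 = 3.8
  mean(B) = (2 + 5 + 6 + 2 + 2) / 5 = 17/5 = 3.4
  mean(C) = (2 + 2 + 2 + 5 + 3) / 5 = 14/5 = 2.8

Step 2 — sample variances and covariances s[i,j] = (1/(n-1)) · Σ_k (x_{k,i} - mean_i) · (x_{k,j} - mean_j), with n-1 = 4:
  s[A,A] = ((-2.8)·(-2.8) + (3.2)·(3.2) + (-1.8)·(-1.8) + (-1.8)·(-1.8) + (3.2)·(3.2)) / 4 = 34.8/4 = 8.7
  s[A,B] = ((-2.8)·(-1.4) + (3.2)·(1.6) + (-1.8)·(2.6) + (-1.8)·(-1.4) + (3.2)·(-1.4)) / 4 = 2.4/4 = 0.6
  s[A,C] = ((-2.8)·(-0.8) + (3.2)·(-0.8) + (-1.8)·(-0.8) + (-1.8)·(2.2) + (3.2)·(0.2)) / 4 = -2.2/4 = -0.55
  s[B,B] = ((-1.4)·(-1.4) + (1.6)·(1.6) + (2.6)·(2.6) + (-1.4)·(-1.4) + (-1.4)·(-1.4)) / 4 = 15.2/4 = 3.8
  s[B,C] = ((-1.4)·(-0.8) + (1.6)·(-0.8) + (2.6)·(-0.8) + (-1.4)·(2.2) + (-1.4)·(0.2)) / 4 = -5.6/4 = -1.4
  s[C,C] = ((-0.8)·(-0.8) + (-0.8)·(-0.8) + (-0.8)·(-0.8) + (2.2)·(2.2) + (0.2)·(0.2)) / 4 = 6.8/4 = 1.7
  Sample standard deviations s_i = √(s[i,i]):
  s(A) = √(8.7) = 2.9496
  s(B) = √(3.8) = 1.9494
  s(C) = √(1.7) = 1.3038

Step 3 — r_{ij} = s_{ij} / (s_i · s_j):
  r[A,A] = 1 (diagonal).
  r[A,B] = 0.6 / (2.9496 · 1.9494) = 0.6 / 5.7498 = 0.1044
  r[A,C] = -0.55 / (2.9496 · 1.3038) = -0.55 / 3.8458 = -0.143
  r[B,B] = 1 (diagonal).
  r[B,C] = -1.4 / (1.9494 · 1.3038) = -1.4 / 2.5417 = -0.5508
  r[C,C] = 1 (diagonal).

R is symmetric with unit diagonal. Assembling:

R = [[1, 0.1044, -0.143],
 [0.1044, 1, -0.5508],
 [-0.143, -0.5508, 1]]


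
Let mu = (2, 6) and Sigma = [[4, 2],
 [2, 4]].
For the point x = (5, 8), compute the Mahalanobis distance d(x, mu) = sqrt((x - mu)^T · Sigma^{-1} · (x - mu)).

Step 1 — centre the observation: (x - mu) = (3, 2).

Step 2 — invert Sigma. det(Sigma) = 4·4 - (2)² = 12.
  Sigma^{-1} = (1/det) · [[d, -b], [-b, a]] = [[0.3333, -0.1667],
 [-0.1667, 0.3333]].

Step 3 — form the quadratic (x - mu)^T · Sigma^{-1} · (x - mu):
  Sigma^{-1} · (x - mu) = (0.6667, 0.1667).
  (x - mu)^T · [Sigma^{-1} · (x - mu)] = (3)·(0.6667) + (2)·(0.1667) = 2.3333.

Step 4 — take square root: d = √(2.3333) ≈ 1.5275.

d(x, mu) = √(2.3333) ≈ 1.5275


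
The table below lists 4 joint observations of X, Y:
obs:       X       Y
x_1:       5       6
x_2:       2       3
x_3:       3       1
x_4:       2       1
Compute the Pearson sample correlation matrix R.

Step 1 — column means:
  mean(X) = (5 + 2 + 3 + 2) / 4 = 12/4 = 3
  mean(Y) = (6 + 3 + 1 + 1) / 4 = 11/4 = 2.75

Step 2 — sample variances and covariances s[i,j] = (1/(n-1)) · Σ_k (x_{k,i} - mean_i) · (x_{k,j} - mean_j), with n-1 = 3:
  s[X,X] = ((2)·(2) + (-1)·(-1) + (0)·(0) + (-1)·(-1)) / 3 = 6/3 = 2
  s[X,Y] = ((2)·(3.25) + (-1)·(0.25) + (0)·(-1.75) + (-1)·(-1.75)) / 3 = 8/3 = 2.6667
  s[Y,Y] = ((3.25)·(3.25) + (0.25)·(0.25) + (-1.75)·(-1.75) + (-1.75)·(-1.75)) / 3 = 16.75/3 = 5.5833
  Sample standard deviations s_i = √(s[i,i]):
  s(X) = √(2) = 1.4142
  s(Y) = √(5.5833) = 2.3629

Step 3 — r_{ij} = s_{ij} / (s_i · s_j):
  r[X,X] = 1 (diagonal).
  r[X,Y] = 2.6667 / (1.4142 · 2.3629) = 2.6667 / 3.3417 = 0.798
  r[Y,Y] = 1 (diagonal).

R is symmetric with unit diagonal. Assembling:

R = [[1, 0.798],
 [0.798, 1]]


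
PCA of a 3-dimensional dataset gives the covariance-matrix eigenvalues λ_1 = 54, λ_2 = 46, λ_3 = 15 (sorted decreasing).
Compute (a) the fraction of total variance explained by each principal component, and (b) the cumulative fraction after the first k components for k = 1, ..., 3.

Step 1 — total variance = trace(Sigma) = Σ λ_i = 54 + 46 + 15 = 115.

Step 2 — fraction explained by component i = λ_i / Σ λ:
  PC1: 54/115 = 0.4696
  PC2: 46/115 = 0.4
  PC3: 15/115 = 0.1304

Step 3 — cumulative fraction after k components = (λ_1 + ... + λ_k) / Σ λ:
  k = 1: 54/115 = 0.4696
  k = 2: (54 + 46)/115 = 100/115 = 0.8696
  k = 3: (54 + 46 + 15)/115 = 115/115 = 1

Summary (fraction, with percent):

explained: PC1 0.4696 (46.96%), PC2 0.4 (40%), PC3 0.1304 (13.04%);  cumulative: 0.4696, 0.8696, 1


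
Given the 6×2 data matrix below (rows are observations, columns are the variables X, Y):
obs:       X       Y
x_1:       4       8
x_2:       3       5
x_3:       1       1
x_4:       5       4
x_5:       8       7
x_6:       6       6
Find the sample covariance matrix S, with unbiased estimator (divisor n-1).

Step 1 — column means:
  mean(X) = (4 + 3 + 1 + 5 + 8 + 6) / 6 = 27/6 = 4.5
  mean(Y) = (8 + 5 + 1 + 4 + 7 + 6) / 6 = 31/6 = 5.1667

Step 2 — sample covariance S[i,j] = (1/(n-1)) · Σ_k (x_{k,i} - mean_i) · (x_{k,j} - mean_j), with n-1 = 5.
  S[X,X] = ((-0.5)·(-0.5) + (-1.5)·(-1.5) + (-3.5)·(-3.5) + (0.5)·(0.5) + (3.5)·(3.5) + (1.5)·(1.5)) / 5 = 29.5/5 = 5.9
  S[X,Y] = ((-0.5)·(2.8333) + (-1.5)·(-0.1667) + (-3.5)·(-4.1667) + (0.5)·(-1.1667) + (3.5)·(1.8333) + (1.5)·(0.8333)) / 5 = 20.5/5 = 4.1
  S[Y,Y] = ((2.8333)·(2.8333) + (-0.1667)·(-0.1667) + (-4.1667)·(-4.1667) + (-1.1667)·(-1.1667) + (1.8333)·(1.8333) + (0.8333)·(0.8333)) / 5 = 30.8333/5 = 6.1667

S is symmetric (S[j,i] = S[i,j]). Assembling:

S = [[5.9, 4.1],
 [4.1, 6.1667]]


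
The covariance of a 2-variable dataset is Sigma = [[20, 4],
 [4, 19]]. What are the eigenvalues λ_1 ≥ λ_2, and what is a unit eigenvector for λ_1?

Step 1 — characteristic polynomial of 2×2 Sigma:
  det(Sigma - λI) = λ² - trace · λ + det = 0.
  trace = 20 + 19 = 39, det = 20·19 - (4)² = 364.
Step 2 — discriminant:
  Δ = trace² - 4·det = 1521 - 1456 = 65.
Step 3 — eigenvalues:
  λ = (trace ± √Δ)/2 = (39 ± 8.0623)/2,
  λ_1 = 23.5311,  λ_2 = 15.4689.

Step 4 — unit eigenvector for λ_1: solve (Sigma - λ_1 I)v = 0. First row:
  (20 - 23.5311)·v_x + (4)·v_y = 0, i.e. (-3.5311)·v_x + (4)·v_y = 0,
  so v ∝ (b, λ_1 - a) = (4, 3.5311) = u.
  ||u|| = √((4)² + (3.5311)²) = √(28.4689) ≈ 5.3356,
  v_1 = u/||u|| ≈ (0.7497, 0.6618) (||v_1|| = 1).

λ_1 = 23.5311,  λ_2 = 15.4689;  v_1 ≈ (0.7497, 0.6618)


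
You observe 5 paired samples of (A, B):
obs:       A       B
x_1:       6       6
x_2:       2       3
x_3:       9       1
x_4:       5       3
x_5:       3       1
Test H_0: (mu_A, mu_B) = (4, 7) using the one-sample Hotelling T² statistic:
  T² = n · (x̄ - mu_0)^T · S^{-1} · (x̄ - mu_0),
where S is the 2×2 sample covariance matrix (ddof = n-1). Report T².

Step 1 — sample mean vector:
  mean(A) = (6 + 2 + 9 + 5 + 3) / 5 = 25/5 = 5
  mean(B) = (6 + 3 + 1 + 3 + 1) / 5 = 14/5 = 2.8
  x̄ = (5, 2.8),  deviation x̄ - mu_0 = (5, 2.8) - (4, 7) = (1, -4.2).

Step 2 — sample covariance matrix, S[i,j] = (1/(n-1)) · Σ_k (x_{k,i} - mean_i) · (x_{k,j} - mean_j), divisor n-1 = 4:
  S[A,A] = ((1)·(1) + (-3)·(-3) + (4)·(4) + (0)·(0) + (-2)·(-2)) / 4 = 30/4 = 7.5
  S[A,B] = ((1)·(3.2) + (-3)·(0.2) + (4)·(-1.8) + (0)·(0.2) + (-2)·(-1.8)) / 4 = -1/4 = -0.25
  S[B,B] = ((3.2)·(3.2) + (0.2)·(0.2) + (-1.8)·(-1.8) + (0.2)·(0.2) + (-1.8)·(-1.8)) / 4 = 16.8/4 = 4.2
  S = [[7.5, -0.25],
 [-0.25, 4.2]].

Step 3 — invert S. det(S) = 7.5·4.2 - (-0.25)² = 31.4375.
  S^{-1} = (1/det) · [[d, -b], [-b, a]] = [[0.1336, 0.008],
 [0.008, 0.2386]].

Step 4 — quadratic form (x̄ - mu_0)^T · S^{-1} · (x̄ - mu_0):
  S^{-1} · (x̄ - mu_0) = (0.1002, -0.994),
  (x̄ - mu_0)^T · [...] = (1)·(0.1002) + (-4.2)·(-0.994) = 4.2751.

Step 5 — scale by n: T² = 5 · 4.2751 = 21.3757.

T² ≈ 21.3757


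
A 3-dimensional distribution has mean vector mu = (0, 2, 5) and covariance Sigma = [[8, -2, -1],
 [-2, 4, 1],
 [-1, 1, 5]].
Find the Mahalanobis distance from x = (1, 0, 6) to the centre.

Step 1 — centre the observation: (x - mu) = (1, -2, 1).

Step 2 — invert Sigma (cofactor / det for 3×3, or solve directly):
  Sigma^{-1} = [[0.1439, 0.0682, 0.0152],
 [0.0682, 0.2955, -0.0455],
 [0.0152, -0.0455, 0.2121]].

Step 3 — form the quadratic (x - mu)^T · Sigma^{-1} · (x - mu):
  Sigma^{-1} · (x - mu) = (0.0227, -0.5682, 0.3182).
  (x - mu)^T · [Sigma^{-1} · (x - mu)] = (1)·(0.0227) + (-2)·(-0.5682) + (1)·(0.3182) = 1.4773.

Step 4 — take square root: d = √(1.4773) ≈ 1.2154.

d(x, mu) = √(1.4773) ≈ 1.2154


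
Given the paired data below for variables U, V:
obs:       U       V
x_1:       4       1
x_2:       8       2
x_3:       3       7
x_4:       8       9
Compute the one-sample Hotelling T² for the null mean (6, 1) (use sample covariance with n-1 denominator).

Step 1 — sample mean vector:
  mean(U) = (4 + 8 + 3 + 8) / 4 = 23/4 = 5.75
  mean(V) = (1 + 2 + 7 + 9) / 4 = 19/4 = 4.75
  x̄ = (5.75, 4.75),  deviation x̄ - mu_0 = (5.75, 4.75) - (6, 1) = (-0.25, 3.75).

Step 2 — sample covariance matrix, S[i,j] = (1/(n-1)) · Σ_k (x_{k,i} - mean_i) · (x_{k,j} - mean_j), divisor n-1 = 3:
  S[U,U] = ((-1.75)·(-1.75) + (2.25)·(2.25) + (-2.75)·(-2.75) + (2.25)·(2.25)) / 3 = 20.75/3 = 6.9167
  S[U,V] = ((-1.75)·(-3.75) + (2.25)·(-2.75) + (-2.75)·(2.25) + (2.25)·(4.25)) / 3 = 3.75/3 = 1.25
  S[V,V] = ((-3.75)·(-3.75) + (-2.75)·(-2.75) + (2.25)·(2.25) + (4.25)·(4.25)) / 3 = 44.75/3 = 14.9167
  S = [[6.9167, 1.25],
 [1.25, 14.9167]].

Step 3 — invert S. det(S) = 6.9167·14.9167 - (1.25)² = 101.6111.
  S^{-1} = (1/det) · [[d, -b], [-b, a]] = [[0.1468, -0.0123],
 [-0.0123, 0.0681]].

Step 4 — quadratic form (x̄ - mu_0)^T · S^{-1} · (x̄ - mu_0):
  S^{-1} · (x̄ - mu_0) = (-0.0828, 0.2583),
  (x̄ - mu_0)^T · [...] = (-0.25)·(-0.0828) + (3.75)·(0.2583) = 0.9895.

Step 5 — scale by n: T² = 4 · 0.9895 = 3.9579.

T² ≈ 3.9579


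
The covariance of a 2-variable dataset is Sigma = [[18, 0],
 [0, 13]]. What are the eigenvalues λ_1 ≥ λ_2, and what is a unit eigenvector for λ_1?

Step 1 — characteristic polynomial of 2×2 Sigma:
  det(Sigma - λI) = λ² - trace · λ + det = 0.
  trace = 18 + 13 = 31, det = 18·13 - (0)² = 234.
Step 2 — discriminant:
  Δ = trace² - 4·det = 961 - 936 = 25.
Step 3 — eigenvalues:
  λ = (trace ± √Δ)/2 = (31 ± 5)/2,
  λ_1 = 18,  λ_2 = 13.

Step 4 — unit eigenvector for λ_1: Sigma is diagonal, so its eigenvectors are the coordinate axes. λ_1 = 18 is the diagonal entry on the first coordinate axis, hence
  v_1 = (1, 0) (||v_1|| = 1).

λ_1 = 18,  λ_2 = 13;  v_1 ≈ (1, 0)


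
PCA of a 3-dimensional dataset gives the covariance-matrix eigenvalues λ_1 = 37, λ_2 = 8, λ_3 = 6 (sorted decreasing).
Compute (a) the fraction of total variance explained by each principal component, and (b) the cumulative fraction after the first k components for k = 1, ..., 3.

Step 1 — total variance = trace(Sigma) = Σ λ_i = 37 + 8 + 6 = 51.

Step 2 — fraction explained by component i = λ_i / Σ λ:
  PC1: 37/51 = 0.7255
  PC2: 8/51 = 0.1569
  PC3: 6/51 = 0.1176

Step 3 — cumulative fraction after k components = (λ_1 + ... + λ_k) / Σ λ:
  k = 1: 37/51 = 0.7255
  k = 2: (37 + 8)/51 = 45/51 = 0.8824
  k = 3: (37 + 8 + 6)/51 = 51/51 = 1

Summary (fraction, with percent):

explained: PC1 0.7255 (72.55%), PC2 0.1569 (15.69%), PC3 0.1176 (11.76%);  cumulative: 0.7255, 0.8824, 1


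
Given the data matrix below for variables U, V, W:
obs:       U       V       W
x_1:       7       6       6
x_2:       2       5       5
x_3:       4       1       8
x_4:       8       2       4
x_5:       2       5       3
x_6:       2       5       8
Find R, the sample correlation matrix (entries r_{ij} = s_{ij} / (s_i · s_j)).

Step 1 — column means:
  mean(U) = (7 + 2 + 4 + 8 + 2 + 2) / 6 = 25/6 = 4.1667
  mean(V) = (6 + 5 + 1 + 2 + 5 + 5) / 6 = 24/6 = 4
  mean(W) = (6 + 5 + 8 + 4 + 3 + 8) / 6 = 34/6 = 5.6667

Step 2 — sample variances and covariances s[i,j] = (1/(n-1)) · Σ_k (x_{k,i} - mean_i) · (x_{k,j} - mean_j), with n-1 = 5:
  s[U,U] = ((2.8333)·(2.8333) + (-2.1667)·(-2.1667) + (-0.1667)·(-0.1667) + (3.8333)·(3.8333) + (-2.1667)·(-2.1667) + (-2.1667)·(-2.1667)) / 5 = 36.8333/5 = 7.3667
  s[U,V] = ((2.8333)·(2) + (-2.1667)·(1) + (-0.1667)·(-3) + (3.8333)·(-2) + (-2.1667)·(1) + (-2.1667)·(1)) / 5 = -8/5 = -1.6
  s[U,W] = ((2.8333)·(0.3333) + (-2.1667)·(-0.6667) + (-0.1667)·(2.3333) + (3.8333)·(-1.6667) + (-2.1667)·(-2.6667) + (-2.1667)·(2.3333)) / 5 = -3.6667/5 = -0.7333
  s[V,V] = ((2)·(2) + (1)·(1) + (-3)·(-3) + (-2)·(-2) + (1)·(1) + (1)·(1)) / 5 = 20/5 = 4
  s[V,W] = ((2)·(0.3333) + (1)·(-0.6667) + (-3)·(2.3333) + (-2)·(-1.6667) + (1)·(-2.6667) + (1)·(2.3333)) / 5 = -4/5 = -0.8
  s[W,W] = ((0.3333)·(0.3333) + (-0.6667)·(-0.6667) + (2.3333)·(2.3333) + (-1.6667)·(-1.6667) + (-2.6667)·(-2.6667) + (2.3333)·(2.3333)) / 5 = 21.3333/5 = 4.2667
  Sample standard deviations s_i = √(s[i,i]):
  s(U) = √(7.3667) = 2.7142
  s(V) = √(4) = 2
  s(W) = √(4.2667) = 2.0656

Step 3 — r_{ij} = s_{ij} / (s_i · s_j):
  r[U,U] = 1 (diagonal).
  r[U,V] = -1.6 / (2.7142 · 2) = -1.6 / 5.4283 = -0.2948
  r[U,W] = -0.7333 / (2.7142 · 2.0656) = -0.7333 / 5.6063 = -0.1308
  r[V,V] = 1 (diagonal).
  r[V,W] = -0.8 / (2 · 2.0656) = -0.8 / 4.1312 = -0.1936
  r[W,W] = 1 (diagonal).

R is symmetric with unit diagonal. Assembling:

R = [[1, -0.2948, -0.1308],
 [-0.2948, 1, -0.1936],
 [-0.1308, -0.1936, 1]]


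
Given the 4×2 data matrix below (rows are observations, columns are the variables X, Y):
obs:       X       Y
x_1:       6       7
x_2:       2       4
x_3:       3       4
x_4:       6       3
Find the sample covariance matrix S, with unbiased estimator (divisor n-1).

Step 1 — column means:
  mean(X) = (6 + 2 + 3 + 6) / 4 = 17/4 = 4.25
  mean(Y) = (7 + 4 + 4 + 3) / 4 = 18/4 = 4.5

Step 2 — sample covariance S[i,j] = (1/(n-1)) · Σ_k (x_{k,i} - mean_i) · (x_{k,j} - mean_j), with n-1 = 3.
  S[X,X] = ((1.75)·(1.75) + (-2.25)·(-2.25) + (-1.25)·(-1.25) + (1.75)·(1.75)) / 3 = 12.75/3 = 4.25
  S[X,Y] = ((1.75)·(2.5) + (-2.25)·(-0.5) + (-1.25)·(-0.5) + (1.75)·(-1.5)) / 3 = 3.5/3 = 1.1667
  S[Y,Y] = ((2.5)·(2.5) + (-0.5)·(-0.5) + (-0.5)·(-0.5) + (-1.5)·(-1.5)) / 3 = 9/3 = 3

S is symmetric (S[j,i] = S[i,j]). Assembling:

S = [[4.25, 1.1667],
 [1.1667, 3]]


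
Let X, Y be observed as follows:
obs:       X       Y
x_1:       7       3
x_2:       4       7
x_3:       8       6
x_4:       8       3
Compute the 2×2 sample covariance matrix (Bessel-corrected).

Step 1 — column means:
  mean(X) = (7 + 4 + 8 + 8) / 4 = 27/4 = 6.75
  mean(Y) = (3 + 7 + 6 + 3) / 4 = 19/4 = 4.75

Step 2 — sample covariance S[i,j] = (1/(n-1)) · Σ_k (x_{k,i} - mean_i) · (x_{k,j} - mean_j), with n-1 = 3.
  S[X,X] = ((0.25)·(0.25) + (-2.75)·(-2.75) + (1.25)·(1.25) + (1.25)·(1.25)) / 3 = 10.75/3 = 3.5833
  S[X,Y] = ((0.25)·(-1.75) + (-2.75)·(2.25) + (1.25)·(1.25) + (1.25)·(-1.75)) / 3 = -7.25/3 = -2.4167
  S[Y,Y] = ((-1.75)·(-1.75) + (2.25)·(2.25) + (1.25)·(1.25) + (-1.75)·(-1.75)) / 3 = 12.75/3 = 4.25

S is symmetric (S[j,i] = S[i,j]). Assembling:

S = [[3.5833, -2.4167],
 [-2.4167, 4.25]]


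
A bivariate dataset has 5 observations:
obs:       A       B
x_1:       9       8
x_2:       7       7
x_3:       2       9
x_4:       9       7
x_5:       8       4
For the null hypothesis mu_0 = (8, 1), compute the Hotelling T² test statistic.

Step 1 — sample mean vector:
  mean(A) = (9 + 7 + 2 + 9 + 8) / 5 = 35/5 = 7
  mean(B) = (8 + 7 + 9 + 7 + 4) / 5 = 35/5 = 7
  x̄ = (7, 7),  deviation x̄ - mu_0 = (7, 7) - (8, 1) = (-1, 6).

Step 2 — sample covariance matrix, S[i,j] = (1/(n-1)) · Σ_k (x_{k,i} - mean_i) · (x_{k,j} - mean_j), divisor n-1 = 4:
  S[A,A] = ((2)·(2) + (0)·(0) + (-5)·(-5) + (2)·(2) + (1)·(1)) / 4 = 34/4 = 8.5
  S[A,B] = ((2)·(1) + (0)·(0) + (-5)·(2) + (2)·(0) + (1)·(-3)) / 4 = -11/4 = -2.75
  S[B,B] = ((1)·(1) + (0)·(0) + (2)·(2) + (0)·(0) + (-3)·(-3)) / 4 = 14/4 = 3.5
  S = [[8.5, -2.75],
 [-2.75, 3.5]].

Step 3 — invert S. det(S) = 8.5·3.5 - (-2.75)² = 22.1875.
  S^{-1} = (1/det) · [[d, -b], [-b, a]] = [[0.1577, 0.1239],
 [0.1239, 0.3831]].

Step 4 — quadratic form (x̄ - mu_0)^T · S^{-1} · (x̄ - mu_0):
  S^{-1} · (x̄ - mu_0) = (0.5859, 2.1746),
  (x̄ - mu_0)^T · [...] = (-1)·(0.5859) + (6)·(2.1746) = 12.462.

Step 5 — scale by n: T² = 5 · 12.462 = 62.3099.

T² ≈ 62.3099


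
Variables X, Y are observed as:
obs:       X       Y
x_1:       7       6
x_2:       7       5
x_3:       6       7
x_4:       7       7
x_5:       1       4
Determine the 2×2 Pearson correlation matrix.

Step 1 — column means:
  mean(X) = (7 + 7 + 6 + 7 + 1) / 5 = 28/5 = 5.6
  mean(Y) = (6 + 5 + 7 + 7 + 4) / 5 = 29/5 = 5.8

Step 2 — sample variances and covariances s[i,j] = (1/(n-1)) · Σ_k (x_{k,i} - mean_i) · (x_{k,j} - mean_j), with n-1 = 4:
  s[X,X] = ((1.4)·(1.4) + (1.4)·(1.4) + (0.4)·(0.4) + (1.4)·(1.4) + (-4.6)·(-4.6)) / 4 = 27.2/4 = 6.8
  s[X,Y] = ((1.4)·(0.2) + (1.4)·(-0.8) + (0.4)·(1.2) + (1.4)·(1.2) + (-4.6)·(-1.8)) / 4 = 9.6/4 = 2.4
  s[Y,Y] = ((0.2)·(0.2) + (-0.8)·(-0.8) + (1.2)·(1.2) + (1.2)·(1.2) + (-1.8)·(-1.8)) / 4 = 6.8/4 = 1.7
  Sample standard deviations s_i = √(s[i,i]):
  s(X) = √(6.8) = 2.6077
  s(Y) = √(1.7) = 1.3038

Step 3 — r_{ij} = s_{ij} / (s_i · s_j):
  r[X,X] = 1 (diagonal).
  r[X,Y] = 2.4 / (2.6077 · 1.3038) = 2.4 / 3.4 = 0.7059
  r[Y,Y] = 1 (diagonal).

R is symmetric with unit diagonal. Assembling:

R = [[1, 0.7059],
 [0.7059, 1]]


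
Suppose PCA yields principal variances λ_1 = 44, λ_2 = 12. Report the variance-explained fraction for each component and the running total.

Step 1 — total variance = trace(Sigma) = Σ λ_i = 44 + 12 = 56.

Step 2 — fraction explained by component i = λ_i / Σ λ:
  PC1: 44/56 = 0.7857
  PC2: 12/56 = 0.2143

Step 3 — cumulative fraction after k components = (λ_1 + ... + λ_k) / Σ λ:
  k = 1: 44/56 = 0.7857
  k = 2: (44 + 12)/56 = 56/56 = 1

Summary (fraction, with percent):

explained: PC1 0.7857 (78.57%), PC2 0.2143 (21.43%);  cumulative: 0.7857, 1


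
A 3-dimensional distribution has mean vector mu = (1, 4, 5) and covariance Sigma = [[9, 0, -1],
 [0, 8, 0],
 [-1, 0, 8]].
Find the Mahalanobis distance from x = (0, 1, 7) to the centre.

Step 1 — centre the observation: (x - mu) = (-1, -3, 2).

Step 2 — invert Sigma (cofactor / det for 3×3, or solve directly):
  Sigma^{-1} = [[0.1127, 0, 0.0141],
 [0, 0.125, 0],
 [0.0141, 0, 0.1268]].

Step 3 — form the quadratic (x - mu)^T · Sigma^{-1} · (x - mu):
  Sigma^{-1} · (x - mu) = (-0.0845, -0.375, 0.2394).
  (x - mu)^T · [Sigma^{-1} · (x - mu)] = (-1)·(-0.0845) + (-3)·(-0.375) + (2)·(0.2394) = 1.6884.

Step 4 — take square root: d = √(1.6884) ≈ 1.2994.

d(x, mu) = √(1.6884) ≈ 1.2994


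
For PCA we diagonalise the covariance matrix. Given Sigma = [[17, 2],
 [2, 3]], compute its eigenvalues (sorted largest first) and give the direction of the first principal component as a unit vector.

Step 1 — characteristic polynomial of 2×2 Sigma:
  det(Sigma - λI) = λ² - trace · λ + det = 0.
  trace = 17 + 3 = 20, det = 17·3 - (2)² = 47.
Step 2 — discriminant:
  Δ = trace² - 4·det = 400 - 188 = 212.
Step 3 — eigenvalues:
  λ = (trace ± √Δ)/2 = (20 ± 14.5602)/2,
  λ_1 = 17.2801,  λ_2 = 2.7199.

Step 4 — unit eigenvector for λ_1: solve (Sigma - λ_1 I)v = 0. First row:
  (17 - 17.2801)·v_x + (2)·v_y = 0, i.e. (-0.2801)·v_x + (2)·v_y = 0,
  so v ∝ (b, λ_1 - a) = (2, 0.2801) = u.
  ||u|| = √((2)² + (0.2801)²) = √(4.0785) ≈ 2.0195,
  v_1 = u/||u|| ≈ (0.9903, 0.1387) (||v_1|| = 1).

λ_1 = 17.2801,  λ_2 = 2.7199;  v_1 ≈ (0.9903, 0.1387)


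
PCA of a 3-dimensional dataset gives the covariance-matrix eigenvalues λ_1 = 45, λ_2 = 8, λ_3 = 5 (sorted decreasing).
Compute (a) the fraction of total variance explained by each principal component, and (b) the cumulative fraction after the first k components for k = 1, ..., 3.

Step 1 — total variance = trace(Sigma) = Σ λ_i = 45 + 8 + 5 = 58.

Step 2 — fraction explained by component i = λ_i / Σ λ:
  PC1: 45/58 = 0.7759
  PC2: 8/58 = 0.1379
  PC3: 5/58 = 0.0862

Step 3 — cumulative fraction after k components = (λ_1 + ... + λ_k) / Σ λ:
  k = 1: 45/58 = 0.7759
  k = 2: (45 + 8)/58 = 53/58 = 0.9138
  k = 3: (45 + 8 + 5)/58 = 58/58 = 1

Summary (fraction, with percent):

explained: PC1 0.7759 (77.59%), PC2 0.1379 (13.79%), PC3 0.0862 (8.62%);  cumulative: 0.7759, 0.9138, 1


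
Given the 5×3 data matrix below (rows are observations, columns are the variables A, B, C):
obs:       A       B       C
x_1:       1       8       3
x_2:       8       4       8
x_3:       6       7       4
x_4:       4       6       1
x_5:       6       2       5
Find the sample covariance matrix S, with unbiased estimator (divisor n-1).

Step 1 — column means:
  mean(A) = (1 + 8 + 6 + 4 + 6) / 5 = 25/5 = 5
  mean(B) = (8 + 4 + 7 + 6 + 2) / 5 = 27/5 = 5.4
  mean(C) = (3 + 8 + 4 + 1 + 5) / 5 = 21/5 = 4.2

Step 2 — sample covariance S[i,j] = (1/(n-1)) · Σ_k (x_{k,i} - mean_i) · (x_{k,j} - mean_j), with n-1 = 4.
  S[A,A] = ((-4)·(-4) + (3)·(3) + (1)·(1) + (-1)·(-1) + (1)·(1)) / 4 = 28/4 = 7
  S[A,B] = ((-4)·(2.6) + (3)·(-1.4) + (1)·(1.6) + (-1)·(0.6) + (1)·(-3.4)) / 4 = -17/4 = -4.25
  S[A,C] = ((-4)·(-1.2) + (3)·(3.8) + (1)·(-0.2) + (-1)·(-3.2) + (1)·(0.8)) / 4 = 20/4 = 5
  S[B,B] = ((2.6)·(2.6) + (-1.4)·(-1.4) + (1.6)·(1.6) + (0.6)·(0.6) + (-3.4)·(-3.4)) / 4 = 23.2/4 = 5.8
  S[B,C] = ((2.6)·(-1.2) + (-1.4)·(3.8) + (1.6)·(-0.2) + (0.6)·(-3.2) + (-3.4)·(0.8)) / 4 = -13.4/4 = -3.35
  S[C,C] = ((-1.2)·(-1.2) + (3.8)·(3.8) + (-0.2)·(-0.2) + (-3.2)·(-3.2) + (0.8)·(0.8)) / 4 = 26.8/4 = 6.7

S is symmetric (S[j,i] = S[i,j]). Assembling:

S = [[7, -4.25, 5],
 [-4.25, 5.8, -3.35],
 [5, -3.35, 6.7]]


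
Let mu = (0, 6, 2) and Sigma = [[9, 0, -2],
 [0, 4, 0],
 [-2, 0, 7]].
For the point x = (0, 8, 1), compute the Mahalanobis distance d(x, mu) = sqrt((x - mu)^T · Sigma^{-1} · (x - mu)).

Step 1 — centre the observation: (x - mu) = (0, 2, -1).

Step 2 — invert Sigma (cofactor / det for 3×3, or solve directly):
  Sigma^{-1} = [[0.1186, 0, 0.0339],
 [0, 0.25, 0],
 [0.0339, 0, 0.1525]].

Step 3 — form the quadratic (x - mu)^T · Sigma^{-1} · (x - mu):
  Sigma^{-1} · (x - mu) = (-0.0339, 0.5, -0.1525).
  (x - mu)^T · [Sigma^{-1} · (x - mu)] = (0)·(-0.0339) + (2)·(0.5) + (-1)·(-0.1525) = 1.1525.

Step 4 — take square root: d = √(1.1525) ≈ 1.0736.

d(x, mu) = √(1.1525) ≈ 1.0736


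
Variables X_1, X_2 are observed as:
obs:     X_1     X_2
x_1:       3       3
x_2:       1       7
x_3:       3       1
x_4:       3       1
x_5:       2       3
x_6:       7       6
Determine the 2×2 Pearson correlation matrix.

Step 1 — column means:
  mean(X_1) = (3 + 1 + 3 + 3 + 2 + 7) / 6 = 19/6 = 3.1667
  mean(X_2) = (3 + 7 + 1 + 1 + 3 + 6) / 6 = 21/6 = 3.5

Step 2 — sample variances and covariances s[i,j] = (1/(n-1)) · Σ_k (x_{k,i} - mean_i) · (x_{k,j} - mean_j), with n-1 = 5:
  s[X_1,X_1] = ((-0.1667)·(-0.1667) + (-2.1667)·(-2.1667) + (-0.1667)·(-0.1667) + (-0.1667)·(-0.1667) + (-1.1667)·(-1.1667) + (3.8333)·(3.8333)) / 5 = 20.8333/5 = 4.1667
  s[X_1,X_2] = ((-0.1667)·(-0.5) + (-2.1667)·(3.5) + (-0.1667)·(-2.5) + (-0.1667)·(-2.5) + (-1.1667)·(-0.5) + (3.8333)·(2.5)) / 5 = 3.5/5 = 0.7
  s[X_2,X_2] = ((-0.5)·(-0.5) + (3.5)·(3.5) + (-2.5)·(-2.5) + (-2.5)·(-2.5) + (-0.5)·(-0.5) + (2.5)·(2.5)) / 5 = 31.5/5 = 6.3
  Sample standard deviations s_i = √(s[i,i]):
  s(X_1) = √(4.1667) = 2.0412
  s(X_2) = √(6.3) = 2.51

Step 3 — r_{ij} = s_{ij} / (s_i · s_j):
  r[X_1,X_1] = 1 (diagonal).
  r[X_1,X_2] = 0.7 / (2.0412 · 2.51) = 0.7 / 5.1235 = 0.1366
  r[X_2,X_2] = 1 (diagonal).

R is symmetric with unit diagonal. Assembling:

R = [[1, 0.1366],
 [0.1366, 1]]


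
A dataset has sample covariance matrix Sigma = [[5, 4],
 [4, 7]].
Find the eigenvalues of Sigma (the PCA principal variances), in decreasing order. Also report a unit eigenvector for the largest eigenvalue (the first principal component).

Step 1 — characteristic polynomial of 2×2 Sigma:
  det(Sigma - λI) = λ² - trace · λ + det = 0.
  trace = 5 + 7 = 12, det = 5·7 - (4)² = 19.
Step 2 — discriminant:
  Δ = trace² - 4·det = 144 - 76 = 68.
Step 3 — eigenvalues:
  λ = (trace ± √Δ)/2 = (12 ± 8.2462)/2,
  λ_1 = 10.1231,  λ_2 = 1.8769.

Step 4 — unit eigenvector for λ_1: solve (Sigma - λ_1 I)v = 0. First row:
  (5 - 10.1231)·v_x + (4)·v_y = 0, i.e. (-5.1231)·v_x + (4)·v_y = 0,
  so v ∝ (b, λ_1 - a) = (4, 5.1231) = u.
  ||u|| = √((4)² + (5.1231)²) = √(42.2462) ≈ 6.4997,
  v_1 = u/||u|| ≈ (0.6154, 0.7882) (||v_1|| = 1).

λ_1 = 10.1231,  λ_2 = 1.8769;  v_1 ≈ (0.6154, 0.7882)


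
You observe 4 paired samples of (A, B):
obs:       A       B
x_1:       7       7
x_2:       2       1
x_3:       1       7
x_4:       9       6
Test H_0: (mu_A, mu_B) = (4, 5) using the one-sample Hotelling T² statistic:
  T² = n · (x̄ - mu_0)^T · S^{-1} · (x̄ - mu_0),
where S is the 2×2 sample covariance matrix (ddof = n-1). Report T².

Step 1 — sample mean vector:
  mean(A) = (7 + 2 + 1 + 9) / 4 = 19/4 = 4.75
  mean(B) = (7 + 1 + 7 + 6) / 4 = 21/4 = 5.25
  x̄ = (4.75, 5.25),  deviation x̄ - mu_0 = (4.75, 5.25) - (4, 5) = (0.75, 0.25).

Step 2 — sample covariance matrix, S[i,j] = (1/(n-1)) · Σ_k (x_{k,i} - mean_i) · (x_{k,j} - mean_j), divisor n-1 = 3:
  S[A,A] = ((2.25)·(2.25) + (-2.75)·(-2.75) + (-3.75)·(-3.75) + (4.25)·(4.25)) / 3 = 44.75/3 = 14.9167
  S[A,B] = ((2.25)·(1.75) + (-2.75)·(-4.25) + (-3.75)·(1.75) + (4.25)·(0.75)) / 3 = 12.25/3 = 4.0833
  S[B,B] = ((1.75)·(1.75) + (-4.25)·(-4.25) + (1.75)·(1.75) + (0.75)·(0.75)) / 3 = 24.75/3 = 8.25
  S = [[14.9167, 4.0833],
 [4.0833, 8.25]].

Step 3 — invert S. det(S) = 14.9167·8.25 - (4.0833)² = 106.3889.
  S^{-1} = (1/det) · [[d, -b], [-b, a]] = [[0.0775, -0.0384],
 [-0.0384, 0.1402]].

Step 4 — quadratic form (x̄ - mu_0)^T · S^{-1} · (x̄ - mu_0):
  S^{-1} · (x̄ - mu_0) = (0.0486, 0.0063),
  (x̄ - mu_0)^T · [...] = (0.75)·(0.0486) + (0.25)·(0.0063) = 0.038.

Step 5 — scale by n: T² = 4 · 0.038 = 0.152.

T² ≈ 0.152
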